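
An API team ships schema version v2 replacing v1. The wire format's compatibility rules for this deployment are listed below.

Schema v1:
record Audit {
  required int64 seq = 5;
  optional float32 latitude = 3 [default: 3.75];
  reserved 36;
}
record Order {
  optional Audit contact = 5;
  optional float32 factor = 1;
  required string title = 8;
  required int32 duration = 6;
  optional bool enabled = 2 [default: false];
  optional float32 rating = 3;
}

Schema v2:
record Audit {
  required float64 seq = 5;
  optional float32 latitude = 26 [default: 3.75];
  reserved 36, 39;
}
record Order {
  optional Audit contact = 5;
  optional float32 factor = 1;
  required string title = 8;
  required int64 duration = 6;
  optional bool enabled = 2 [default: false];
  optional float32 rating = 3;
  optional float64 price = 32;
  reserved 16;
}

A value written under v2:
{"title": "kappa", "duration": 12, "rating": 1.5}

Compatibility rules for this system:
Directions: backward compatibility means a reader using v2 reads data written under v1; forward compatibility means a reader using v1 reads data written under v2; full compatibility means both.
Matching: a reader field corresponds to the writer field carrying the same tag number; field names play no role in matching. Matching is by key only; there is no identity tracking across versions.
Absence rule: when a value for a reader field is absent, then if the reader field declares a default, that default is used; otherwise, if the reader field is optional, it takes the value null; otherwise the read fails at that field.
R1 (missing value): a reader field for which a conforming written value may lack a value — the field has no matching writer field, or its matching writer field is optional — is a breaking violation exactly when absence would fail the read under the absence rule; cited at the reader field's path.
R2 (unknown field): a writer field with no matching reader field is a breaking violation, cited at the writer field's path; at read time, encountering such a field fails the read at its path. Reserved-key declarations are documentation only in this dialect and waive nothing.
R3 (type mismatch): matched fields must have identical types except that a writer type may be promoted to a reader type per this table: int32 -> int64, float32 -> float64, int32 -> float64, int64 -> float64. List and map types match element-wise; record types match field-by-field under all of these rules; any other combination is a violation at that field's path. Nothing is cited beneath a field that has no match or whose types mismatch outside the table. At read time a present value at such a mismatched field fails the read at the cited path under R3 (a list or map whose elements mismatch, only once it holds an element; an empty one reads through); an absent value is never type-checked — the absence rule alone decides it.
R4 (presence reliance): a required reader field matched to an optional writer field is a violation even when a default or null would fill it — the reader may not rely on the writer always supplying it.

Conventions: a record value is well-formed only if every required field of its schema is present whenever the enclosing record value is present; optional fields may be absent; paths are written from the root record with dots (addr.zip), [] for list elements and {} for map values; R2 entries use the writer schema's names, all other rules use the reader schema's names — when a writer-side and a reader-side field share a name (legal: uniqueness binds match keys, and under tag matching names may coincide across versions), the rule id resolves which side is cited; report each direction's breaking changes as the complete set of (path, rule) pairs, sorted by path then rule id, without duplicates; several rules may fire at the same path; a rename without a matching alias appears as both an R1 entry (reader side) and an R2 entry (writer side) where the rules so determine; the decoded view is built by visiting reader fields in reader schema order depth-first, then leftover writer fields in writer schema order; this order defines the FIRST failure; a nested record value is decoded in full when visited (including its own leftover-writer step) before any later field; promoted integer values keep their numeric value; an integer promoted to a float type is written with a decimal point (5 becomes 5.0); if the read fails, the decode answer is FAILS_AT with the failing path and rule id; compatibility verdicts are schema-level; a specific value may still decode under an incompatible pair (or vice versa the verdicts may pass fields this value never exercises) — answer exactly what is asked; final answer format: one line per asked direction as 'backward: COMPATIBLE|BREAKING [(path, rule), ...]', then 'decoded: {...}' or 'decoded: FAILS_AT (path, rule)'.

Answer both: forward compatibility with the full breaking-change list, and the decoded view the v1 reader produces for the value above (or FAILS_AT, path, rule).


forward: BREAKING [(contact.latitude, R2), (contact.seq, R3), (duration, R3), (price, R2)]; decoded: FAILS_AT (duration, R3)

the writer's type comes first in each Order pair
forward for Order (reader v1, writer v2):
  Audit -> Audit, writer optional: contact aligns to contact
  float32 -> float32, writer optional: factor aligns to factor
  string -> string, writer required: title aligns to title
  int64 -> int32, writer required: duration aligns to duration
  bool -> bool, writer optional: enabled aligns to enabled
  float32 -> float32, writer optional: rating aligns to rating
  writer field price has no reader counterpart
  float64 -> int64, writer required: contact.seq aligns to contact.seq
  contact.latitude: no writer match
  writer field contact.latitude has no reader counterpart
  violation R2 at contact.latitude
  violation R3 at contact.seq
  violation R3 at duration
  violation R2 at price
  forward on Order therefore BREAKING (4)
decoding the Order value with the v1 reader:
  contact := null (not supplied -> null)
  factor := null (not supplied -> null)
  title := "kappa"
  read fails at duration under R3
  => FAILS_AT (duration, R3)


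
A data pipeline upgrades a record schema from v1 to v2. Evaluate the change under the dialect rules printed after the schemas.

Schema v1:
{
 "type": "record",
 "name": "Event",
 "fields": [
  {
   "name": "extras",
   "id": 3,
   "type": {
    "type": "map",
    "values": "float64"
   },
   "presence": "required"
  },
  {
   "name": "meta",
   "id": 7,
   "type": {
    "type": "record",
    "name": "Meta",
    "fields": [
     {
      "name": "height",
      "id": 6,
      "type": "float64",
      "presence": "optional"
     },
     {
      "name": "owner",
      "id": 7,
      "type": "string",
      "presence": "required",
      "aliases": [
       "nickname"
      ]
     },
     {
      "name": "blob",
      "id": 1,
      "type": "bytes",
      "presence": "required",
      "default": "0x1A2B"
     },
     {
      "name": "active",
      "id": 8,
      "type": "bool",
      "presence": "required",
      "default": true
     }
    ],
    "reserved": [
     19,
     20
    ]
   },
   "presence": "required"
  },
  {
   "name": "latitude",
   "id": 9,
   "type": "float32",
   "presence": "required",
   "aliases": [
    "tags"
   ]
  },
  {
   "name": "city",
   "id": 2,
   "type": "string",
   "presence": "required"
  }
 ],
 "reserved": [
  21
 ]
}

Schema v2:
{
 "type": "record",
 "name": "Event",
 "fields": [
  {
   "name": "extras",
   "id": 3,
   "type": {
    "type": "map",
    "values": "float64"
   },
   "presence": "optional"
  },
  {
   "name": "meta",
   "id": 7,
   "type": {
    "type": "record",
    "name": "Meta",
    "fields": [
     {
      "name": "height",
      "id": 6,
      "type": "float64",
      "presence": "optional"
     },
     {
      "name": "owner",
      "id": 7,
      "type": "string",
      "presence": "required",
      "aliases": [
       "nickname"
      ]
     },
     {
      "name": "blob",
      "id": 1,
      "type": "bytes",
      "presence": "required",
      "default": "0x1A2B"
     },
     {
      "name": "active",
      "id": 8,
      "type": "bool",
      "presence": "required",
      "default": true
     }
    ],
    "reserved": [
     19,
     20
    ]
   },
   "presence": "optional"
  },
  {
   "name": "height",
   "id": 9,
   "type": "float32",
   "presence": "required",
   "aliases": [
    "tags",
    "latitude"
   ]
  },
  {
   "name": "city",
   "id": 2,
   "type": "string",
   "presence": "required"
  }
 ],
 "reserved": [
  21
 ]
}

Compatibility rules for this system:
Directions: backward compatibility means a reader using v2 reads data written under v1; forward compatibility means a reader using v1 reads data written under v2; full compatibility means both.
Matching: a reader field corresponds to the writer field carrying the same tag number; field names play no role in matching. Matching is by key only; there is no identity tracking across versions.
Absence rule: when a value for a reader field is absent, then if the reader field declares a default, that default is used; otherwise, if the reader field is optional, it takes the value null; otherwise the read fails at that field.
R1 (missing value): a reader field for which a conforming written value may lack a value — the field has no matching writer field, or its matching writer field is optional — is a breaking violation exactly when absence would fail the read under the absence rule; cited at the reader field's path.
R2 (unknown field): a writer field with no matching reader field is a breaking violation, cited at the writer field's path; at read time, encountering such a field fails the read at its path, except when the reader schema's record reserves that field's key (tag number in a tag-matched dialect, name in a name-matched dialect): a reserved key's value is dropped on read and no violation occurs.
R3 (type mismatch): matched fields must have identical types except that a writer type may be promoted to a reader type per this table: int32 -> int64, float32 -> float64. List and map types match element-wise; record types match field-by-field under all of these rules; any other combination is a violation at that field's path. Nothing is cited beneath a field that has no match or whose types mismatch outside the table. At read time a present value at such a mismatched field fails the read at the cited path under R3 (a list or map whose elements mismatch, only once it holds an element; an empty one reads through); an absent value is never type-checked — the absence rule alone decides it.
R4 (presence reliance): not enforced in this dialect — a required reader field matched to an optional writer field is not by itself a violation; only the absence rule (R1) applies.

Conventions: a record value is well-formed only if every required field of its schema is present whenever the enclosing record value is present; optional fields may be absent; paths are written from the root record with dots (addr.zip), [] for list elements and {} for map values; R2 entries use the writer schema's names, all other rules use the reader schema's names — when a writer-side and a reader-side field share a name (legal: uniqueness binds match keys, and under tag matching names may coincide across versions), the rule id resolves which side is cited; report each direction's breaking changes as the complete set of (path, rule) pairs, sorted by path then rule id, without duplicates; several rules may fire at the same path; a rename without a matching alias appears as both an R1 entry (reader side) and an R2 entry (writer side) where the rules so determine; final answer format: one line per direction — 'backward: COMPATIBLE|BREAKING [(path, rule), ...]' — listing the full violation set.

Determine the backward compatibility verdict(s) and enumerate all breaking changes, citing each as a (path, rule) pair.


in Event below, arrows point writer -> reader
checking backward for Event: reader v2 against writer v1:
  extras: paired with writer extras (map<string, float64> -> map<string, float64>; writer required)
  meta: paired with writer meta (Meta -> Meta; writer required)
  height: paired with writer latitude (float32 -> float32; writer required)
  city: paired with writer city (string -> string; writer required)
  meta.height: paired with writer meta.height (float64 -> float64; writer optional)
  meta.owner: paired with writer meta.owner (string -> string; writer required)
  meta.blob: paired with writer meta.blob (bytes -> bytes; writer required)
  meta.active: paired with writer meta.active (bool -> bool; writer required)
  => backward verdict for Event: COMPATIBLE, no violations
ruling out the remaining Event differences:
  field extras in record Event: required changed to optional -> fires only in the forward direction of Event, which is not asked here
  renamed field latitude to height in record Event (alias latitude declared on the renamed field) -> fires no rule on Event, leaving the asked answer as it is
  field meta in record Event: required changed to optional -> fires only in the forward direction of Event, which is not asked here

backward: COMPATIBLE []


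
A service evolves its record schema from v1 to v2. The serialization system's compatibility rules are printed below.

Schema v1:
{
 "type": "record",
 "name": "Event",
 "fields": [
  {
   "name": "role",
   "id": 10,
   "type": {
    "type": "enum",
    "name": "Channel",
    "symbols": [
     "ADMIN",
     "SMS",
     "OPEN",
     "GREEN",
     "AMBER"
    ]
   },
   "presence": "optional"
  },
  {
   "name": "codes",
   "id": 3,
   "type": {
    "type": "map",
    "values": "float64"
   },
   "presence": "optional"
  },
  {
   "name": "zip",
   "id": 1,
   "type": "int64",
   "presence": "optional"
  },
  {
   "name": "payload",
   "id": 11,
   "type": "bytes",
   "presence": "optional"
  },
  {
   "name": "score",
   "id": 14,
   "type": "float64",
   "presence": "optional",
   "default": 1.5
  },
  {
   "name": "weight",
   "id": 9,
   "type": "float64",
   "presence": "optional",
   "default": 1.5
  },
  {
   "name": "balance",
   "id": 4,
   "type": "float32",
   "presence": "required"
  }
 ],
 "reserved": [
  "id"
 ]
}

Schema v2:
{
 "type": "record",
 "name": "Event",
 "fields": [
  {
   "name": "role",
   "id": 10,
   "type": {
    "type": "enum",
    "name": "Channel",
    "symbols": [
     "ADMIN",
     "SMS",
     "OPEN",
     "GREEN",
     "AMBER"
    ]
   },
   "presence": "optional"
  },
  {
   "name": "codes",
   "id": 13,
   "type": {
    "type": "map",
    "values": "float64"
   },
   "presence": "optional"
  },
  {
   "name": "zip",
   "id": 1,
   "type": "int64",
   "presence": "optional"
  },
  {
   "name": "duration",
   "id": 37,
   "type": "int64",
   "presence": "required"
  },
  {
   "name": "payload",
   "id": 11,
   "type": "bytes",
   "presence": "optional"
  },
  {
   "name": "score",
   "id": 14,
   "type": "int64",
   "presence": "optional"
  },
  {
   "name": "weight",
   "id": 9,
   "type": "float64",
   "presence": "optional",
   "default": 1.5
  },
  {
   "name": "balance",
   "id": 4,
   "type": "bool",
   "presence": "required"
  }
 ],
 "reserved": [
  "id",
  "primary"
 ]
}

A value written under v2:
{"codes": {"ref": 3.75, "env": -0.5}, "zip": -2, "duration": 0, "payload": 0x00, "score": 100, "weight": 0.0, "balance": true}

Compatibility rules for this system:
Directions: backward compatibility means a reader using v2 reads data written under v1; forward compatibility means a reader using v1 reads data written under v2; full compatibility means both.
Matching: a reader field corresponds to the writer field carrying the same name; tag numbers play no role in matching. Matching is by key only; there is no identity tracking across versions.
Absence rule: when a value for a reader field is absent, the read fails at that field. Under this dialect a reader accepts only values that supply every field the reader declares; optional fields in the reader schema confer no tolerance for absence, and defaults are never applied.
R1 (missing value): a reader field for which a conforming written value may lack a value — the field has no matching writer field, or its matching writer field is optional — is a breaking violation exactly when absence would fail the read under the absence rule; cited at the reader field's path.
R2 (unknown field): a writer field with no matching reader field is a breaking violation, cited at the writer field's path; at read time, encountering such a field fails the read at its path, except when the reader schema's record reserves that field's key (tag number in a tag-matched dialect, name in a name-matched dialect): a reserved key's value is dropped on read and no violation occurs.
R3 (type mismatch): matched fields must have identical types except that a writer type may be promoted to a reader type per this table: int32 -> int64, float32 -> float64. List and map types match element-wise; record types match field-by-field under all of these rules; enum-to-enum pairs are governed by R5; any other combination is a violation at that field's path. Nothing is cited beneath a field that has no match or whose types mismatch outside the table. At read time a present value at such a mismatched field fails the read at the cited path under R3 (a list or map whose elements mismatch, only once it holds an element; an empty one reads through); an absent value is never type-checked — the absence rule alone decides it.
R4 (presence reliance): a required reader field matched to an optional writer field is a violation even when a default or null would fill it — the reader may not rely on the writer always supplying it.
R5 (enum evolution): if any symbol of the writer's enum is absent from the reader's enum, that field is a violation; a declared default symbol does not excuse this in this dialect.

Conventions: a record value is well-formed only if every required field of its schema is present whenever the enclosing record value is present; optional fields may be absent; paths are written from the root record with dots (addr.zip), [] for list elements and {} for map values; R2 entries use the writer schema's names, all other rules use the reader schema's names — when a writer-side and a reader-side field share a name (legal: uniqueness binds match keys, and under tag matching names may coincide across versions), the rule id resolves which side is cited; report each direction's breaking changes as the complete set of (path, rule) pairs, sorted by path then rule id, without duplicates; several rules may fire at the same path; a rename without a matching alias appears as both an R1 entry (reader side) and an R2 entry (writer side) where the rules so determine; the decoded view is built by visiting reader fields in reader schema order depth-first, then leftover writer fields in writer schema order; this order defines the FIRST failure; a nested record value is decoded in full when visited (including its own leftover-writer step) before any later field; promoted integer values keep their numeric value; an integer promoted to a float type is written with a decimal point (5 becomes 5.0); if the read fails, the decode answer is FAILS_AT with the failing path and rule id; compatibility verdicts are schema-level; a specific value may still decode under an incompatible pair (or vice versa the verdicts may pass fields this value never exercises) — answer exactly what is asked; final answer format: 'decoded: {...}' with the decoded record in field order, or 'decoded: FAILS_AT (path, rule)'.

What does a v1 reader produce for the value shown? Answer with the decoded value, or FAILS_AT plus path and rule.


decoded: FAILS_AT (role, R1)

the writer's type comes first in each Event pair
decode walk for Event under reader schema v1:
  read fails at role under R1 (no fill)
  => FAILS_AT (role, R1)
ruling out the remaining Event differences:
  added field duration to record Event: required int64, tag 37 (in v2 it sits immediately before payload) -> matters for Event compatibility verdicts, not for this value's decode
  field codes in record Event: tag 3 changed to 13 -> triggers nothing under the printed rules; the Event answer is the same either way
  field balance in record Event: type float32 changed to bool -> matters for Event compatibility verdicts, not for this value's decode
  field score in record Event: type float64 changed to int64 (its default is dropped) -> matters for Event compatibility verdicts, not for this value's decode


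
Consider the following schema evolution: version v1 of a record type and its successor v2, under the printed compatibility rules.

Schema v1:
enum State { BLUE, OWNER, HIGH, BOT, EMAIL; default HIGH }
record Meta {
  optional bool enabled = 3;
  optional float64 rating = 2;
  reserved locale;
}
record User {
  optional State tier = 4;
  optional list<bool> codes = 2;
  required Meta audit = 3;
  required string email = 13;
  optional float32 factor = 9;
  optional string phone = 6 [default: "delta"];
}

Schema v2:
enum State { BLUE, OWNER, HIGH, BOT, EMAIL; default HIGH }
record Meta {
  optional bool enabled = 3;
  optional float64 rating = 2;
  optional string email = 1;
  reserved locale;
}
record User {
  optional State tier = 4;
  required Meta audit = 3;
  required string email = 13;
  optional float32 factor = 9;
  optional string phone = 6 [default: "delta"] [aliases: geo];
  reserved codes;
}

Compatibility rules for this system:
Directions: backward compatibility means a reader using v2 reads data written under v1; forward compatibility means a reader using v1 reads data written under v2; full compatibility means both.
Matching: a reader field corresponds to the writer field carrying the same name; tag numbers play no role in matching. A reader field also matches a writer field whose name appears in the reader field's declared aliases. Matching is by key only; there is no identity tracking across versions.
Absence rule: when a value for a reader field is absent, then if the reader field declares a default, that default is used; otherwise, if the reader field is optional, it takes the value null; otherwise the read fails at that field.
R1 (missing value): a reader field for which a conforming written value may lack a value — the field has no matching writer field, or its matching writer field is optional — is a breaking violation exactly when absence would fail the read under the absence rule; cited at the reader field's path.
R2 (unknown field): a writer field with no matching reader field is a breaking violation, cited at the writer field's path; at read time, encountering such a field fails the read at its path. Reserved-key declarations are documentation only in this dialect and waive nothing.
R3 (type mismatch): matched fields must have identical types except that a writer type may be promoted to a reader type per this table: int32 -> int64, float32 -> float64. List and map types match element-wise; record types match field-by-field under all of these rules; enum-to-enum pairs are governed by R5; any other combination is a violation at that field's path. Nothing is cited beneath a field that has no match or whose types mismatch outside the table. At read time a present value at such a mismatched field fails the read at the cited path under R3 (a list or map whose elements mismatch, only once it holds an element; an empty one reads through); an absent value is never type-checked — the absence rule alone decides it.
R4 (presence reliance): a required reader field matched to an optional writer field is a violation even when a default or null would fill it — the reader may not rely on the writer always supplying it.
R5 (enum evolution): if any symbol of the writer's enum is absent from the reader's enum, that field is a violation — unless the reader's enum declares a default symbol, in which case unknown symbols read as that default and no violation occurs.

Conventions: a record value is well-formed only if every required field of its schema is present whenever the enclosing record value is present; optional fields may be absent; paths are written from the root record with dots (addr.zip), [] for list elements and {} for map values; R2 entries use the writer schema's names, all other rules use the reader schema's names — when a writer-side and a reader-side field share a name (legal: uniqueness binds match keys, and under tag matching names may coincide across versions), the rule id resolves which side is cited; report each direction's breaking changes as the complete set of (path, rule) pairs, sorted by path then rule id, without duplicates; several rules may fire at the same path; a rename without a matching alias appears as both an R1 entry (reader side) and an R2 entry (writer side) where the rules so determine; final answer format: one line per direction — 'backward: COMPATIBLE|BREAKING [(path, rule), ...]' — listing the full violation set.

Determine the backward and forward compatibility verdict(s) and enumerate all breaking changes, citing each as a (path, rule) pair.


backward: BREAKING [(codes, R2)]; forward: BREAKING [(audit.email, R2)]

each type pair in User: writer, then reader
backward pass over User, reader schema v2, writer schema v1:
  tier: State -> State, writer optional; from tier
  audit: Meta -> Meta, writer required; from audit
  email: string -> string, writer required; from email
  factor: float32 -> float32, writer optional; from factor
  phone: string -> string, writer optional; from phone
  leftover writer field: codes
  audit.enabled: bool -> bool, writer optional; from audit.enabled
  audit.rating: float64 -> float64, writer optional; from audit.rating
  audit.email: no writer match
  breaking: (codes, R2)
  => 1 violation(s): backward is BREAKING for User
forward pass over User, reader schema v1, writer schema v2:
  tier: State -> State, writer optional; from tier
  codes: no writer match
  audit: Meta -> Meta, writer required; from audit
  email: string -> string, writer required; from email
  factor: float32 -> float32, writer optional; from factor
  phone: string -> string, writer optional; from phone
  audit.enabled: bool -> bool, writer optional; from audit.enabled
  audit.rating: float64 -> float64, writer optional; from audit.rating
  leftover writer field: audit.email
  breaking: (audit.email, R2)
  => 1 violation(s): forward is BREAKING for User


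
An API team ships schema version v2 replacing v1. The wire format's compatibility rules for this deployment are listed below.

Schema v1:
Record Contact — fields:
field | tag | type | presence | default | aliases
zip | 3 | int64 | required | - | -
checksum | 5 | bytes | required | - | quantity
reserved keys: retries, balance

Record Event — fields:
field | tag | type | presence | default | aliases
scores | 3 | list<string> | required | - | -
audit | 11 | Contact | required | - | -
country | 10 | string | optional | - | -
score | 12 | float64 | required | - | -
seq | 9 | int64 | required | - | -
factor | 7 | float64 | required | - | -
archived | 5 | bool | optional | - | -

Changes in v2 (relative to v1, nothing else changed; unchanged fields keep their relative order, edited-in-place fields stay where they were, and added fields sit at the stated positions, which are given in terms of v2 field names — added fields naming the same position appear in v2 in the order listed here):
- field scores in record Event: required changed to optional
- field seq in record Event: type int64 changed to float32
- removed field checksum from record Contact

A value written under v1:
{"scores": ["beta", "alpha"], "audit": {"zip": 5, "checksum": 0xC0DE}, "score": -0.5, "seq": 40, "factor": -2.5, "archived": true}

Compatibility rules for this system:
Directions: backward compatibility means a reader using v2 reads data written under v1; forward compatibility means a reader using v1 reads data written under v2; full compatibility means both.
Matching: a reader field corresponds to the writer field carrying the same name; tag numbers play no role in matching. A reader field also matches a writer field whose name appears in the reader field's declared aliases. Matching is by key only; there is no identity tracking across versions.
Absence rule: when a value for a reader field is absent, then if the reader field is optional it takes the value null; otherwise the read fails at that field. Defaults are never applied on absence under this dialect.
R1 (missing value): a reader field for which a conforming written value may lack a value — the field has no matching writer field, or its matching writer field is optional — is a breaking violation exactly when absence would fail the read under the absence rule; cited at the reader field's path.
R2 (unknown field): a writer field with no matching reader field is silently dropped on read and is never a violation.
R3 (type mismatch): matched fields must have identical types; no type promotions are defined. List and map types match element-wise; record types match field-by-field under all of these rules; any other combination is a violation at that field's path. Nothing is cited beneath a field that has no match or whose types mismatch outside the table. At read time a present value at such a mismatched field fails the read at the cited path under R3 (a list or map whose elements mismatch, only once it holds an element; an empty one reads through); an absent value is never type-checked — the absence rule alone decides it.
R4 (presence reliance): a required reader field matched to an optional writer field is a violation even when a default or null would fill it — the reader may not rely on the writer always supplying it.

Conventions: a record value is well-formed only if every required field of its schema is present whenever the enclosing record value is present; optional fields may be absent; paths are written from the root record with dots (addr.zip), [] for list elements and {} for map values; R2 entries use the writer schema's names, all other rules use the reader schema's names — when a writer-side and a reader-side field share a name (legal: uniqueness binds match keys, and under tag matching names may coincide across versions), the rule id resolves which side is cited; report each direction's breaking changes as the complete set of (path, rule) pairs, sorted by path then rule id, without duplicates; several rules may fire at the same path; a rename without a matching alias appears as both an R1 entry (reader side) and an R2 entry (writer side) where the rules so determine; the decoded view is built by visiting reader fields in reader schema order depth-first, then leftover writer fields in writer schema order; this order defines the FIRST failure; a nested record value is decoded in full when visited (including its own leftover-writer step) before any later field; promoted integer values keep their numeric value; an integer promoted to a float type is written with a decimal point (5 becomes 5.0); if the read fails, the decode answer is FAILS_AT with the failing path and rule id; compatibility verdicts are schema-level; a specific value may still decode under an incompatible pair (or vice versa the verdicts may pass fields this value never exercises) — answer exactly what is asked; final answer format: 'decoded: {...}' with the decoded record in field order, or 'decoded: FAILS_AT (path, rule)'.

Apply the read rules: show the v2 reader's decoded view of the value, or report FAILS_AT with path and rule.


decoded: FAILS_AT (seq, R3)

arrows below run writer -> reader for Event
decode walk for Event under reader schema v2:
  scores := ["beta", "alpha"]
  audit.zip := 5
  writer audit.checksum: unknown -> dropped
  country := null (absent, optional -> null)
  score := -0.5
  read fails at seq under R3
  => FAILS_AT (seq, R3)
the other Event changes do not affect what is asked:
  field scores in record Event: required changed to optional -> changes Event's schema-level verdicts only — the decode of this value is the same
  removed field checksum from record Contact -> changes Event's schema-level verdicts only — the decode of this value is the same


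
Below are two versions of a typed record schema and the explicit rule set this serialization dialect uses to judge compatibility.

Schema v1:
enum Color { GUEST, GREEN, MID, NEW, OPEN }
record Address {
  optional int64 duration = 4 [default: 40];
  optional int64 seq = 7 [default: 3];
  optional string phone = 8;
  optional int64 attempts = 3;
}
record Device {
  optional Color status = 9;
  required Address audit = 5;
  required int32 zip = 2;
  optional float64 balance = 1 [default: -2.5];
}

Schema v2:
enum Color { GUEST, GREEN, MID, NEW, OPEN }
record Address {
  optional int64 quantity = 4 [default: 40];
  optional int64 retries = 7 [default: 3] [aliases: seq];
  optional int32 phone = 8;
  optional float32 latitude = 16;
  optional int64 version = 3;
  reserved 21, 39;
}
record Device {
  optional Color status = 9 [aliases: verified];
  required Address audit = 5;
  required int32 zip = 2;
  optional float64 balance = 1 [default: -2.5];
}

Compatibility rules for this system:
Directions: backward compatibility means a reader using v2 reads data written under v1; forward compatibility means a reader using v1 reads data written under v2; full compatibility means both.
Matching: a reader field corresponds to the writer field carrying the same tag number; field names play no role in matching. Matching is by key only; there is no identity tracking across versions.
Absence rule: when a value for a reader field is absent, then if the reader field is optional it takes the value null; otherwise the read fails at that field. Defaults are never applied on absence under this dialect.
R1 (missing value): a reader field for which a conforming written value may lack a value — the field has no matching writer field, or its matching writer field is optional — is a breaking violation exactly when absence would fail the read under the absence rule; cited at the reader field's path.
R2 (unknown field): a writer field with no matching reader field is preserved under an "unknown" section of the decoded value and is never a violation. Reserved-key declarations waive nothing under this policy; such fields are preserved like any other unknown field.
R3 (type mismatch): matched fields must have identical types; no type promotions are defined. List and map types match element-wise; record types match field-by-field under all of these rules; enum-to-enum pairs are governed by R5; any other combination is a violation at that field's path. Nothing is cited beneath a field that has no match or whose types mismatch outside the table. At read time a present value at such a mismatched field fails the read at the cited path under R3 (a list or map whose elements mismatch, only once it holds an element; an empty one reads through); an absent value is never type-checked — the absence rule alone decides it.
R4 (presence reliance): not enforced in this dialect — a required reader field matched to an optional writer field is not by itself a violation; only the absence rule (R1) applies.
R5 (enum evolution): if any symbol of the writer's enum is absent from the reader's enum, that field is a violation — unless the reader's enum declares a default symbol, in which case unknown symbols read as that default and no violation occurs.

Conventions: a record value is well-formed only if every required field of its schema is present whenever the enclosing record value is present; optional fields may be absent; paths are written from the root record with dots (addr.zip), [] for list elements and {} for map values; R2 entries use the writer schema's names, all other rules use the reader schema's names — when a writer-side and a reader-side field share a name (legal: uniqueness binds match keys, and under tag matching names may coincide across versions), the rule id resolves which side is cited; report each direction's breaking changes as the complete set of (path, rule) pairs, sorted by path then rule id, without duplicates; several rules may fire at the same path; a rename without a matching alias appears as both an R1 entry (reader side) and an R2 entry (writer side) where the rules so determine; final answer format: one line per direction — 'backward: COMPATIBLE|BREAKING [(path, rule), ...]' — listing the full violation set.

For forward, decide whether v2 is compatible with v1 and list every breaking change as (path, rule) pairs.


forward: BREAKING [(audit.phone, R3)]

in Device below, arrows point writer -> reader
checking forward for Device: reader v1 against writer v2:
  writer optional, Color -> Color: reader status maps from writer status
  writer required, Address -> Address: reader audit maps from writer audit
  writer required, int32 -> int32: reader zip maps from writer zip
  writer optional, float64 -> float64: reader balance maps from writer balance
  writer optional, int64 -> int64: reader audit.duration maps from writer audit.quantity
  writer optional, int64 -> int64: reader audit.seq maps from writer audit.retries
  writer optional, int32 -> string: reader audit.phone maps from writer audit.phone
  writer optional, int64 -> int64: reader audit.attempts maps from writer audit.version
  leftover writer field: audit.latitude
  breaking: (audit.phone, R3)
  forward on Device therefore BREAKING (1)
ruling out the remaining Device differences:
  renamed field duration to quantity in record Address -> fires no rule on Device, leaving the asked answer as it is
  renamed field seq to retries in record Address (alias seq declared on the renamed field) -> fires no rule on Device, leaving the asked answer as it is
  renamed field attempts to version in record Address -> fires no rule on Device, leaving the asked answer as it is
  added field latitude to record Address: optional float32, tag 16 (in v2 it sits immediately before version) -> fires no rule on Device, leaving the asked answer as it is


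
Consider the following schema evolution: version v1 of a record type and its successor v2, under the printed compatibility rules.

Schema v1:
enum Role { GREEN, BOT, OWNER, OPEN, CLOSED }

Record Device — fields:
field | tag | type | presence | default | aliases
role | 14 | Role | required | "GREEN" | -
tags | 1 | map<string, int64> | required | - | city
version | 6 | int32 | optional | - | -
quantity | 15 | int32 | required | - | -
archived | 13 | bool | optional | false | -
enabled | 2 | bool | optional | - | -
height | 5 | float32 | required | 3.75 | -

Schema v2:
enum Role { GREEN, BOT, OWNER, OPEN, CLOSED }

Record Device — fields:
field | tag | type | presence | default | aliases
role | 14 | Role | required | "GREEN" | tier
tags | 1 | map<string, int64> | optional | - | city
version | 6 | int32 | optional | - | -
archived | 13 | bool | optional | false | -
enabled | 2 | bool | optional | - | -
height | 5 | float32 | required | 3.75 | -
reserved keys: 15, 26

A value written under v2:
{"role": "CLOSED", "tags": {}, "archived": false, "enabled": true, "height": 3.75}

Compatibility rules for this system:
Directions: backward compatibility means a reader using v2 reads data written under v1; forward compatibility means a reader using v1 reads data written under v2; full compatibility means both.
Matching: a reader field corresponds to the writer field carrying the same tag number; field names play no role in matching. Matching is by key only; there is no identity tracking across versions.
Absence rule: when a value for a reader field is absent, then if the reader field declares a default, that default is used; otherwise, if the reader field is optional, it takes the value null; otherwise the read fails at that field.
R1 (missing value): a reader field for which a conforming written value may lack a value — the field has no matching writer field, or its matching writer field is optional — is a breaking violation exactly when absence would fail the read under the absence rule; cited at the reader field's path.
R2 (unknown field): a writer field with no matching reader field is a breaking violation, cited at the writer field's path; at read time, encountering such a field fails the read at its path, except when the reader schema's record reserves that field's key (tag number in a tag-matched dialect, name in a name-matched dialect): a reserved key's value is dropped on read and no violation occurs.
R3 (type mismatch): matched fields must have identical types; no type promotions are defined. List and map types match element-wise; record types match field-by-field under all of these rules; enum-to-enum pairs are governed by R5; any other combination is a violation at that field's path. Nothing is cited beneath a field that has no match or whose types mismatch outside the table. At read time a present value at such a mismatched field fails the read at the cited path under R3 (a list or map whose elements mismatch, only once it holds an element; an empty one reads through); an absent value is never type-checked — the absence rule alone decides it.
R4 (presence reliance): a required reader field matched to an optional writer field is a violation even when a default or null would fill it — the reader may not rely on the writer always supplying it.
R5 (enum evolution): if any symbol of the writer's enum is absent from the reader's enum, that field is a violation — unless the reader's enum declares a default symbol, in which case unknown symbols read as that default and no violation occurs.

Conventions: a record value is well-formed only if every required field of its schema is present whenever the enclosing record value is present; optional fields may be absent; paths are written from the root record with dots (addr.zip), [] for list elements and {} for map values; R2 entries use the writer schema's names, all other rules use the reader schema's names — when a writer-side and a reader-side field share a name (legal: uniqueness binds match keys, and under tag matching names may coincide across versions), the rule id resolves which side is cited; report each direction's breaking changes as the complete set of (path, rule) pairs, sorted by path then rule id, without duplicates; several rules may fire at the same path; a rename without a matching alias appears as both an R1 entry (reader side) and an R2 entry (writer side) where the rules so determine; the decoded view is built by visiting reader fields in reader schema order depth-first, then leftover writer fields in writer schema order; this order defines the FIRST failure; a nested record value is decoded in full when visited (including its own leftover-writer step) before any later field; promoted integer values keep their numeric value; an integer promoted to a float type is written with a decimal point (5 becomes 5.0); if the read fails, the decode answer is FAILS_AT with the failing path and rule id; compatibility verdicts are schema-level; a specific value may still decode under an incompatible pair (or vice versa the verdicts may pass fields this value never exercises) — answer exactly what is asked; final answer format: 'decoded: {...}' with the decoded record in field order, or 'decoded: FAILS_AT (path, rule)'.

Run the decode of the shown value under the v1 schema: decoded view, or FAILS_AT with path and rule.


decoded: FAILS_AT (quantity, R1)

arrows below run writer -> reader for Device
migrating the Device value to v1:
  role := "CLOSED"
  tags := {}
  version := null (not supplied -> null)
  read fails at quantity under R1 (no fill)
  => FAILS_AT (quantity, R1)
the rest of the Device diff is inert for this question:
  field tags in record Device: required changed to optional -> shifts the Device verdicts, not this decode
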